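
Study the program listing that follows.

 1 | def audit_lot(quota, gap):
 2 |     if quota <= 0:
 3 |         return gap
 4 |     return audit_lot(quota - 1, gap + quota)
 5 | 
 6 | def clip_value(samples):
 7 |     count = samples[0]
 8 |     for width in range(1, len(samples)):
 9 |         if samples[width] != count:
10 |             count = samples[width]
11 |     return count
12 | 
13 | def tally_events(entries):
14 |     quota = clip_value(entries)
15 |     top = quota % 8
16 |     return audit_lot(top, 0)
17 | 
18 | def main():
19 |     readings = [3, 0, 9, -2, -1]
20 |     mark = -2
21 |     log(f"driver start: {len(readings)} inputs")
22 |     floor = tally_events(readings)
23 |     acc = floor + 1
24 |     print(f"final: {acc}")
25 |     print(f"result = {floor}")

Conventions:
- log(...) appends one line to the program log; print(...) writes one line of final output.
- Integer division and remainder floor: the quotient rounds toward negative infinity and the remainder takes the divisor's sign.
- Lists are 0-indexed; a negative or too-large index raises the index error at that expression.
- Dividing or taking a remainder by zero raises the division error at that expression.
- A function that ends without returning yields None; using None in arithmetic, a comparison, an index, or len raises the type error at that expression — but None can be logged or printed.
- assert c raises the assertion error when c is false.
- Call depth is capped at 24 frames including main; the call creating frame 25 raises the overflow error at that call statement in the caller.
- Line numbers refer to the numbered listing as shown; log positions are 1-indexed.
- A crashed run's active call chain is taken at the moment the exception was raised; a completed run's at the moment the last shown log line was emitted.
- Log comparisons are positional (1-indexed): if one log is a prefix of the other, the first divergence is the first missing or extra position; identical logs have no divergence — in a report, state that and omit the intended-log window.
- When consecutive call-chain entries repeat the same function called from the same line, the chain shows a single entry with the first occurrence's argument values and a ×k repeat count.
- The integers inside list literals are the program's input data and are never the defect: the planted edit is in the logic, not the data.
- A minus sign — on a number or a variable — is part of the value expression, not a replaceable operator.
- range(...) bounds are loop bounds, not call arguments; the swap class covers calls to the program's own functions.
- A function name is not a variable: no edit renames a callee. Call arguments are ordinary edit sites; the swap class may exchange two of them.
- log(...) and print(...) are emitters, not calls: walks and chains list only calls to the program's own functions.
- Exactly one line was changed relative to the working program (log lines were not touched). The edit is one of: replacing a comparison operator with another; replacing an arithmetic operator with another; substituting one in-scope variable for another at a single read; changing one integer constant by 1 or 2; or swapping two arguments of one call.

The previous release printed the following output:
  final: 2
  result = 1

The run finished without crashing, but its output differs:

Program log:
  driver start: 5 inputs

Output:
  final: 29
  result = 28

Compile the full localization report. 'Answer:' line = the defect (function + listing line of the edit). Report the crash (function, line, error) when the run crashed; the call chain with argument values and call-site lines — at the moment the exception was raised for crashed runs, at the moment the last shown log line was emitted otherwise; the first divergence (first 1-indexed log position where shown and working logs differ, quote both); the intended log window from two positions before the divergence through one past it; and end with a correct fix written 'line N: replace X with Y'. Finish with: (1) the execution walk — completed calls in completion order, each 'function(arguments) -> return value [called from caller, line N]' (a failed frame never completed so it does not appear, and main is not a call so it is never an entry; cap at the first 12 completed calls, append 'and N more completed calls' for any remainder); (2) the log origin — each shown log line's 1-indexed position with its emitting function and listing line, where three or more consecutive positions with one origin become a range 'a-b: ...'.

Answer: the defect is in clip_value at line 9.
Key fact: No log line changed; the fault shows up purely in the output.
Call chain: main.
First divergence: none (the log streams are identical).
Execution walk:
  clip_value([3, 0, 9, -2, -1]) -> -1  [called from tally_events, line 14]
  audit_lot(0, 28) -> 28  [called from audit_lot, line 4]
  audit_lot(1, 27) -> 28  [called from audit_lot, line 4]
  audit_lot(2, 25) -> 28  [called from audit_lot, line 4]
  audit_lot(3, 22) -> 28  [called from audit_lot, line 4]
  audit_lot(4, 18) -> 28  [called from audit_lot, line 4]
  audit_lot(5, 13) -> 28  [called from audit_lot, line 4]
  audit_lot(6, 7) -> 28  [called from audit_lot, line 4]
  audit_lot(7, 0) -> 28  [called from tally_events, line 16]
  tally_events([3, 0, 9, -2, -1]) -> 28  [called from main, line 22]
Log origin:
  1: from main, line 21
A correct fix: line 9: replace `!=` with `>`.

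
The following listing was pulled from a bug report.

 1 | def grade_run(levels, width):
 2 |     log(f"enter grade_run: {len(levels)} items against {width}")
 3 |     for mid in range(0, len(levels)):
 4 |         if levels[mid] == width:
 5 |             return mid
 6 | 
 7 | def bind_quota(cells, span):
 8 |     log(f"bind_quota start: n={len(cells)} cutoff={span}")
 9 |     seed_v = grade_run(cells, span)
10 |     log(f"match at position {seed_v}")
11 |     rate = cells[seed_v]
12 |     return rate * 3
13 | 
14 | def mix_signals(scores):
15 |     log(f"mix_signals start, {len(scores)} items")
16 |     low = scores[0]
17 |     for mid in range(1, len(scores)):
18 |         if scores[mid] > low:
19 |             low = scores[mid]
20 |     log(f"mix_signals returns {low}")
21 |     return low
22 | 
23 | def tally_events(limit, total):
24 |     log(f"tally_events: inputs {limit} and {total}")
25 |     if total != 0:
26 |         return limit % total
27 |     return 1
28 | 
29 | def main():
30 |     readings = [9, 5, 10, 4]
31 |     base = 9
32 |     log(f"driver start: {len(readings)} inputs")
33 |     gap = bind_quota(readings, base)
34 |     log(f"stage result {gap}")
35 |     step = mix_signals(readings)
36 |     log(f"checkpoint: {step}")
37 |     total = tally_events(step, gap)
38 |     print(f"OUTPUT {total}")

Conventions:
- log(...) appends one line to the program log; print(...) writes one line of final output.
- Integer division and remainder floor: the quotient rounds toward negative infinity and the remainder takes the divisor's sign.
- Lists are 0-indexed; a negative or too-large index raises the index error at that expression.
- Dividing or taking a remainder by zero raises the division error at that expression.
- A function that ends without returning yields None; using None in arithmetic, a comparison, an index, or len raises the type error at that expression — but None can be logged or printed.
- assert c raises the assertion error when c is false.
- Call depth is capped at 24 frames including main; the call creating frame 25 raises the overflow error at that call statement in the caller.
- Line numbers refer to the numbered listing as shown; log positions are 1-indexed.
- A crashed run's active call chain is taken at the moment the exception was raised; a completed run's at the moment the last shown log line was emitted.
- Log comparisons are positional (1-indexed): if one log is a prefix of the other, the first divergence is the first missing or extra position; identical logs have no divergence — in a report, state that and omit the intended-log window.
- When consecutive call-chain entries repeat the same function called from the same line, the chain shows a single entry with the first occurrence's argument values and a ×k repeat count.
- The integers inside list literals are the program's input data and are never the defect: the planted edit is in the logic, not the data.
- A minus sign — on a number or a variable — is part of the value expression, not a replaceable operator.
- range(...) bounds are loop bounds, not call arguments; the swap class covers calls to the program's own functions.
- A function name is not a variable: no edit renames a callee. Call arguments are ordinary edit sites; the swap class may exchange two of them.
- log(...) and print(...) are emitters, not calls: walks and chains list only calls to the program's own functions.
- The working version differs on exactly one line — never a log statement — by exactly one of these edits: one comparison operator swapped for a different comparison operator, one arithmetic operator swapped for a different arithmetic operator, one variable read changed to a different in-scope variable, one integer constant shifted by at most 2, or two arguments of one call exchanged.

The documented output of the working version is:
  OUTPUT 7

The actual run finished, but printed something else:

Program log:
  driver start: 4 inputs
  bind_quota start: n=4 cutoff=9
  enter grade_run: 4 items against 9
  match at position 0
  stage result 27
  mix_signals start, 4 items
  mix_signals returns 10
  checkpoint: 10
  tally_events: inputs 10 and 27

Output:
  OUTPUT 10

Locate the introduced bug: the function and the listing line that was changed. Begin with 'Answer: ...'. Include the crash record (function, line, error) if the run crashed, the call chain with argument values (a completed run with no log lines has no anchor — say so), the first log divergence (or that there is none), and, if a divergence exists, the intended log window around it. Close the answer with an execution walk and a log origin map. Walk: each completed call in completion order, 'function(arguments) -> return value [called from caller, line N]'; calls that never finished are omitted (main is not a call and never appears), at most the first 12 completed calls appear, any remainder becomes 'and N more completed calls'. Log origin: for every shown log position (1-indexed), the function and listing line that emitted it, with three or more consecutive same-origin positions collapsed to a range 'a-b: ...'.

Answer: the defect is in main at line 37.
Key fact: At log position 9 the runs split — shown 'tally_events: inputs 10 and 27', but the working version logs 'tally_events: inputs 27 and 10'.
Call chain: main -> tally_events(10, 27) (called at line 37).
First divergence: position 9 — shown 'tally_events: inputs 10 and 27', intended 'tally_events: inputs 27 and 10'.
Intended log window:
  7: mix_signals returns 10
  8: checkpoint: 10
  9: tally_events: inputs 27 and 10
Execution walk:
  grade_run([9, 5, 10, 4], 9) -> 0  [called from bind_quota, line 9]
  bind_quota([9, 5, 10, 4], 9) -> 27  [called from main, line 33]
  mix_signals([9, 5, 10, 4]) -> 10  [called from main, line 35]
  tally_events(10, 27) -> 10  [called from main, line 37]
Origin of each log line:
  1: from main, line 32
  2: from bind_quota, line 8
  3: from grade_run, line 2
  4: from bind_quota, line 10
  5: from main, line 34
  6: from mix_signals, line 15
  7: from mix_signals, line 20
  8: from main, line 36
  9: from tally_events, line 24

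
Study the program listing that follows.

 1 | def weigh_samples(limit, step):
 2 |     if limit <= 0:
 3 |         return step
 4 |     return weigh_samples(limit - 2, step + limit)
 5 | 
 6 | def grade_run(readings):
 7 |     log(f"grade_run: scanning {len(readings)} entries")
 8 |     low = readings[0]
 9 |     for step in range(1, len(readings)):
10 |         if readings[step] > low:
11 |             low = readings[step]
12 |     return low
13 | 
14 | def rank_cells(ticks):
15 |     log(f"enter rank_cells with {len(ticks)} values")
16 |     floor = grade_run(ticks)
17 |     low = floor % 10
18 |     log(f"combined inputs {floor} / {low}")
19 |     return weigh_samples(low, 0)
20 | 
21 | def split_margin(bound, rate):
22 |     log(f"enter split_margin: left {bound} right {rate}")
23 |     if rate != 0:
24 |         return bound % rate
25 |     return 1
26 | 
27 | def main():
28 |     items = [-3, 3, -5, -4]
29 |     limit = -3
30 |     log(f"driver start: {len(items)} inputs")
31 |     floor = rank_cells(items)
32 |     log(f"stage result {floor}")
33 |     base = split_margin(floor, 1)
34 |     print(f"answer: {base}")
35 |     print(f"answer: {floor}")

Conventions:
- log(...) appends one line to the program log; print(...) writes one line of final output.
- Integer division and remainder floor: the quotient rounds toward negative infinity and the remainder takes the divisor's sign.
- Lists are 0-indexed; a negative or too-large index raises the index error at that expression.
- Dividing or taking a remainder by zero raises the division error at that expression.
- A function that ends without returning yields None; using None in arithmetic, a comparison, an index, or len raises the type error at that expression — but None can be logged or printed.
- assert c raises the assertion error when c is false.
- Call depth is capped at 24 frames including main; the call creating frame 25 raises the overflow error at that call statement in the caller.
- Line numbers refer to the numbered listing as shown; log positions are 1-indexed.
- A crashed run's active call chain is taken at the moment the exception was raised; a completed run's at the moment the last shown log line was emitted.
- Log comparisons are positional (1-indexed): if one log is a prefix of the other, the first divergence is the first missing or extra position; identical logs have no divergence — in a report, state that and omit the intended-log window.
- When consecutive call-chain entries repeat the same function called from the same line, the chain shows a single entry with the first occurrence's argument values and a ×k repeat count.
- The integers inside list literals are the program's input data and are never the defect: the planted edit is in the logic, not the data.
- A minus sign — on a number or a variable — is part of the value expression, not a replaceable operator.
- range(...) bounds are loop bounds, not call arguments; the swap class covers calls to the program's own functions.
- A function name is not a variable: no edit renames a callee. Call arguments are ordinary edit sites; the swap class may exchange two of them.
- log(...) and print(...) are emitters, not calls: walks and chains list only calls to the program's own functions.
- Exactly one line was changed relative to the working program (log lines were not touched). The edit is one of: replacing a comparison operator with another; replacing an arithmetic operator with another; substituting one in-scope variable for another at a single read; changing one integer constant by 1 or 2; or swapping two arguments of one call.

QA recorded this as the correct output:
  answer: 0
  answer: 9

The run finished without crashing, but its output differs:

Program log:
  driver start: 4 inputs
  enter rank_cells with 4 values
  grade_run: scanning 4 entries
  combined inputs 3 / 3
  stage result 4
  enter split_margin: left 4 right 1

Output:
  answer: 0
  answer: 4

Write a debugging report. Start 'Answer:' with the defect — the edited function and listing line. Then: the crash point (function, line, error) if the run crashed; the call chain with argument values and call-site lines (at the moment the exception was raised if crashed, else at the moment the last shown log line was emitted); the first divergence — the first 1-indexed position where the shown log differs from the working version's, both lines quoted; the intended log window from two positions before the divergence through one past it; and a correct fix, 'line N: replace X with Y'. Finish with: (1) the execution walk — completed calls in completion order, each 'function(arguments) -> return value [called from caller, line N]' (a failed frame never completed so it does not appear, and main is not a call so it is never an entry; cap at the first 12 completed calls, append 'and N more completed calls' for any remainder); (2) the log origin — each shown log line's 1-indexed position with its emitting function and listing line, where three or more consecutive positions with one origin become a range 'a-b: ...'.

Answer: the defect is in grade_run at line 10.
The tell: Log line 4 is where behavior first shows: 'combined inputs 3 / 3' appears instead of 'combined inputs -5 / 5'.
Call chain: main -> split_margin(4, 1) (called at line 33).
First divergence: position 4 — shown 'combined inputs 3 / 3', intended 'combined inputs -5 / 5'.
Intended log window:
  2: enter rank_cells with 4 values
  3: grade_run: scanning 4 entries
  4: combined inputs -5 / 5
  5: stage result 9
Execution walk:
  grade_run([-3, 3, -5, -4]) -> 3  [called from rank_cells, line 16]
  weigh_samples(-1, 4) -> 4  [called from weigh_samples, line 4]
  weigh_samples(1, 3) -> 4  [called from weigh_samples, line 4]
  weigh_samples(3, 0) -> 4  [called from rank_cells, line 19]
  rank_cells([-3, 3, -5, -4]) -> 4  [called from main, line 31]
  split_margin(4, 1) -> 0  [called from main, line 33]
Log line origins:
  1: from main, line 30
  2: from rank_cells, line 15
  3: from grade_run, line 7
  4: from rank_cells, line 18
  5: from main, line 32
  6: from split_margin, line 22
A correct fix: line 10: replace `>` with `<`.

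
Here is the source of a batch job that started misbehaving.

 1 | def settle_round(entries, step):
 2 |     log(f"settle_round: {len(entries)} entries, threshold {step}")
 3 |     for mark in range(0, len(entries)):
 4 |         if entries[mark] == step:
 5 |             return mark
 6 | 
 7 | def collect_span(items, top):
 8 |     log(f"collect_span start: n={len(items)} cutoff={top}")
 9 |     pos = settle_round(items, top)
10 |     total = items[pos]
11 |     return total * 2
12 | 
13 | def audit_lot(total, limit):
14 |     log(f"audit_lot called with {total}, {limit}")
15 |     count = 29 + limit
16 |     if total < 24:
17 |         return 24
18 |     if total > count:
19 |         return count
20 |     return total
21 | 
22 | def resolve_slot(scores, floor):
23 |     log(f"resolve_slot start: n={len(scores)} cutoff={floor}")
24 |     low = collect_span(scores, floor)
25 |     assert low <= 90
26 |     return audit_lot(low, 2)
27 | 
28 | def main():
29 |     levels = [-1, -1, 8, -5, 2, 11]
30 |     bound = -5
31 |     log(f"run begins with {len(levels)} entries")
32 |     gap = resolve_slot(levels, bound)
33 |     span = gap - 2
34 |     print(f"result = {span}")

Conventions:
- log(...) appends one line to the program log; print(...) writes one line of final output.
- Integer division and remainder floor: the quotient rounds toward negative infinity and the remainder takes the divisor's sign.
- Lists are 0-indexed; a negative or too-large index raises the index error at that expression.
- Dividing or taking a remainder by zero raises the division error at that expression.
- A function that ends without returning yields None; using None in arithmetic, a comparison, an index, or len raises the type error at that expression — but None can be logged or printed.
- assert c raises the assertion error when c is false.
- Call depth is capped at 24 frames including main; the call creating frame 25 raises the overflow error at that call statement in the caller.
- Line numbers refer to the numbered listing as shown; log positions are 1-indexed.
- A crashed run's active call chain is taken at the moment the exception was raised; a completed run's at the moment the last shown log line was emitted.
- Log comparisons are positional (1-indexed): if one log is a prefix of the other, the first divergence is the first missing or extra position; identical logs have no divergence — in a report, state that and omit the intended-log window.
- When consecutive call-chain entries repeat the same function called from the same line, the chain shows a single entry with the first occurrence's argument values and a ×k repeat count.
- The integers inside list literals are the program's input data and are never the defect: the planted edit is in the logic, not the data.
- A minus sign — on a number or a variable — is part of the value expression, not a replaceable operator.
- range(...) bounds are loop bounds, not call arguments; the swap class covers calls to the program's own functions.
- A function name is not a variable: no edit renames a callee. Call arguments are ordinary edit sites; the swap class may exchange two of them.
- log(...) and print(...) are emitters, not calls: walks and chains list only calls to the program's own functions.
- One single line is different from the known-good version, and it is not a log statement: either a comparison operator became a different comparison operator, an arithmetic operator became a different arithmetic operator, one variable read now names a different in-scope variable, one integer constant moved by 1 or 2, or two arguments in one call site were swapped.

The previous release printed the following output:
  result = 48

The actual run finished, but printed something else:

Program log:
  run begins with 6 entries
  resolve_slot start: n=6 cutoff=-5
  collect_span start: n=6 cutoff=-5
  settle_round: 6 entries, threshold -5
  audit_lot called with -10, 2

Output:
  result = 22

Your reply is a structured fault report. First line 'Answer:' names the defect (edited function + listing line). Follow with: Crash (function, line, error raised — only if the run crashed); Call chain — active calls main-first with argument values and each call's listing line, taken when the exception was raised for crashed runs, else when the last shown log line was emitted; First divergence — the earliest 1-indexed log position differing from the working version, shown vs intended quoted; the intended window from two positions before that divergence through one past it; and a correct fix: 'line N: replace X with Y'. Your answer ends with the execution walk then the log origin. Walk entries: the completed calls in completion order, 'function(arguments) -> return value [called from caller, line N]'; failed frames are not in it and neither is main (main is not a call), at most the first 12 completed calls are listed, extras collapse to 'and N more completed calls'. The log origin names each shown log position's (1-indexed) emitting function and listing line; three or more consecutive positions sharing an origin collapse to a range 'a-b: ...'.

Answer: the defect is in main at line 33.
Key observation: The logs agree in full; only the final output differs.
Call chain: main -> resolve_slot([-1, -1, 8, -5, 2, 11], -5) (called at line 32) -> audit_lot(-10, 2) (called at line 26).
First divergence: there is none — every log position agrees.
Execution walk:
  settle_round([-1, -1, 8, -5, 2, 11], -5) -> 3  [called from collect_span, line 9]
  collect_span([-1, -1, 8, -5, 2, 11], -5) -> -10  [called from resolve_slot, line 24]
  audit_lot(-10, 2) -> 24  [called from resolve_slot, line 26]
  resolve_slot([-1, -1, 8, -5, 2, 11], -5) -> 24  [called from main, line 32]
Origin of each log line:
  1 — main, line 31
  2 — resolve_slot, line 23
  3 — collect_span, line 8
  4 — settle_round, line 2
  5 — audit_lot, line 14
A correct fix: line 33: replace `-` with `*`.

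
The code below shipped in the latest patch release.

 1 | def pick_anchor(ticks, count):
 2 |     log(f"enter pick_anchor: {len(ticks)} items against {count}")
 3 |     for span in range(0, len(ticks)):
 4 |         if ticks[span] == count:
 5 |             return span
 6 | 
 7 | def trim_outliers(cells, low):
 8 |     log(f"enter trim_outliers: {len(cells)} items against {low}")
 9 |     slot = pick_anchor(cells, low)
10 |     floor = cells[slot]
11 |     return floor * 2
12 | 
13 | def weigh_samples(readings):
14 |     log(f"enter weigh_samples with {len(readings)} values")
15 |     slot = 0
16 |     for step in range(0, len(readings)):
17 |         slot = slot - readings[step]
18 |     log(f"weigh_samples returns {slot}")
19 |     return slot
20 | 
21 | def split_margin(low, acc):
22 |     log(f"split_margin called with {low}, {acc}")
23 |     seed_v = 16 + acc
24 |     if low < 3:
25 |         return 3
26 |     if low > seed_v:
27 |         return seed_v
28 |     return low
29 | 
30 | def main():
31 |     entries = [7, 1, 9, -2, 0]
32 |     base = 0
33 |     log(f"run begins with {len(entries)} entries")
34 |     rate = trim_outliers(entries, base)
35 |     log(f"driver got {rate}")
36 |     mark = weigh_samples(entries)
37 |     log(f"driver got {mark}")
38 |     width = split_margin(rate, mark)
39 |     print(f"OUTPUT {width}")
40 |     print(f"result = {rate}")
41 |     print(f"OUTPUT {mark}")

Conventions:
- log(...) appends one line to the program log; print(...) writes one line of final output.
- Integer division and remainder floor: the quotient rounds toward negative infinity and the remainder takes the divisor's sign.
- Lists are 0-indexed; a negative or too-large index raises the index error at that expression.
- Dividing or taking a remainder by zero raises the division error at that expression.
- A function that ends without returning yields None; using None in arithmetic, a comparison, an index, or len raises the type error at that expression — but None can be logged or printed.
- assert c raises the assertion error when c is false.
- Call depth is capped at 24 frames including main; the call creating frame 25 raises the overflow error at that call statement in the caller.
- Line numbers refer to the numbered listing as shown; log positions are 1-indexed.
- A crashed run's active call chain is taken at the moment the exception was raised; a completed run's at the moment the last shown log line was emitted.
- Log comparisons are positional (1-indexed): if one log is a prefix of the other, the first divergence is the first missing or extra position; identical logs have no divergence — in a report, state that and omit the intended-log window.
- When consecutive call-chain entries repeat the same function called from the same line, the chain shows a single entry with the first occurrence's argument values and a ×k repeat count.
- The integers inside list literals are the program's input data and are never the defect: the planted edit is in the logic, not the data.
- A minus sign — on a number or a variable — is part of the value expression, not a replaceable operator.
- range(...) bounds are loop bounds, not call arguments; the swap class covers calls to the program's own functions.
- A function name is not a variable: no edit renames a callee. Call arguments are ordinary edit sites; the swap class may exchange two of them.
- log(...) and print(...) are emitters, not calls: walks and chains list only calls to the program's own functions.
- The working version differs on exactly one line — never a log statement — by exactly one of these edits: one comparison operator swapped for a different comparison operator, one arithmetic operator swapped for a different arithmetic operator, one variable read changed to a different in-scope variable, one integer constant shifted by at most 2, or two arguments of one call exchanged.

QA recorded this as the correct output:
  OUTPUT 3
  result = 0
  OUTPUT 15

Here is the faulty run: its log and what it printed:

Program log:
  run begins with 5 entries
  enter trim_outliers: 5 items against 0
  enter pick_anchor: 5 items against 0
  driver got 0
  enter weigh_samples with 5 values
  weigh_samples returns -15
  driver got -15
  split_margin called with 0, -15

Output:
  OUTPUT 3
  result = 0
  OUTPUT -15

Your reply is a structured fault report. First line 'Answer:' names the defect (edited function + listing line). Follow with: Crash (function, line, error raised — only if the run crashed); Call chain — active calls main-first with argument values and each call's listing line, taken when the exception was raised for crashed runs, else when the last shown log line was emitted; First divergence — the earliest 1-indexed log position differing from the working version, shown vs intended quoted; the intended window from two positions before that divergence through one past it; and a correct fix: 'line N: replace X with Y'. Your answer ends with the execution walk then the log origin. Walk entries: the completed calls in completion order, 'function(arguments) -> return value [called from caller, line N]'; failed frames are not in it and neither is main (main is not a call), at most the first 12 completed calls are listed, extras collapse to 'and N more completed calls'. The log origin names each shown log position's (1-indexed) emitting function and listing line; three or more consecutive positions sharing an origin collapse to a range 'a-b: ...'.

Answer: the defect is in weigh_samples at line 17.
Key observation: At log position 6 the runs split — shown 'weigh_samples returns -15', but the working version logs 'weigh_samples returns 15'.
Call chain: main -> split_margin(0, -15) (called at line 38).
First divergence: position 6 — shown 'weigh_samples returns -15', intended 'weigh_samples returns 15'.
Intended log window:
  4: driver got 0
  5: enter weigh_samples with 5 values
  6: weigh_samples returns 15
  7: driver got 15
Execution walk:
  pick_anchor([7, 1, 9, -2, 0], 0) -> 4  [called from trim_outliers, line 9]
  trim_outliers([7, 1, 9, -2, 0], 0) -> 0  [called from main, line 34]
  weigh_samples([7, 1, 9, -2, 0]) -> -15  [called from main, line 36]
  split_margin(0, -15) -> 3  [called from main, line 38]
Origin of each log line:
  1 — main, line 33
  2 — trim_outliers, line 8
  3 — pick_anchor, line 2
  4 — main, line 35
  5 — weigh_samples, line 14
  6 — weigh_samples, line 18
  7 — main, line 37
  8 — split_margin, line 22
A correct fix: line 17: replace `-` with `+`.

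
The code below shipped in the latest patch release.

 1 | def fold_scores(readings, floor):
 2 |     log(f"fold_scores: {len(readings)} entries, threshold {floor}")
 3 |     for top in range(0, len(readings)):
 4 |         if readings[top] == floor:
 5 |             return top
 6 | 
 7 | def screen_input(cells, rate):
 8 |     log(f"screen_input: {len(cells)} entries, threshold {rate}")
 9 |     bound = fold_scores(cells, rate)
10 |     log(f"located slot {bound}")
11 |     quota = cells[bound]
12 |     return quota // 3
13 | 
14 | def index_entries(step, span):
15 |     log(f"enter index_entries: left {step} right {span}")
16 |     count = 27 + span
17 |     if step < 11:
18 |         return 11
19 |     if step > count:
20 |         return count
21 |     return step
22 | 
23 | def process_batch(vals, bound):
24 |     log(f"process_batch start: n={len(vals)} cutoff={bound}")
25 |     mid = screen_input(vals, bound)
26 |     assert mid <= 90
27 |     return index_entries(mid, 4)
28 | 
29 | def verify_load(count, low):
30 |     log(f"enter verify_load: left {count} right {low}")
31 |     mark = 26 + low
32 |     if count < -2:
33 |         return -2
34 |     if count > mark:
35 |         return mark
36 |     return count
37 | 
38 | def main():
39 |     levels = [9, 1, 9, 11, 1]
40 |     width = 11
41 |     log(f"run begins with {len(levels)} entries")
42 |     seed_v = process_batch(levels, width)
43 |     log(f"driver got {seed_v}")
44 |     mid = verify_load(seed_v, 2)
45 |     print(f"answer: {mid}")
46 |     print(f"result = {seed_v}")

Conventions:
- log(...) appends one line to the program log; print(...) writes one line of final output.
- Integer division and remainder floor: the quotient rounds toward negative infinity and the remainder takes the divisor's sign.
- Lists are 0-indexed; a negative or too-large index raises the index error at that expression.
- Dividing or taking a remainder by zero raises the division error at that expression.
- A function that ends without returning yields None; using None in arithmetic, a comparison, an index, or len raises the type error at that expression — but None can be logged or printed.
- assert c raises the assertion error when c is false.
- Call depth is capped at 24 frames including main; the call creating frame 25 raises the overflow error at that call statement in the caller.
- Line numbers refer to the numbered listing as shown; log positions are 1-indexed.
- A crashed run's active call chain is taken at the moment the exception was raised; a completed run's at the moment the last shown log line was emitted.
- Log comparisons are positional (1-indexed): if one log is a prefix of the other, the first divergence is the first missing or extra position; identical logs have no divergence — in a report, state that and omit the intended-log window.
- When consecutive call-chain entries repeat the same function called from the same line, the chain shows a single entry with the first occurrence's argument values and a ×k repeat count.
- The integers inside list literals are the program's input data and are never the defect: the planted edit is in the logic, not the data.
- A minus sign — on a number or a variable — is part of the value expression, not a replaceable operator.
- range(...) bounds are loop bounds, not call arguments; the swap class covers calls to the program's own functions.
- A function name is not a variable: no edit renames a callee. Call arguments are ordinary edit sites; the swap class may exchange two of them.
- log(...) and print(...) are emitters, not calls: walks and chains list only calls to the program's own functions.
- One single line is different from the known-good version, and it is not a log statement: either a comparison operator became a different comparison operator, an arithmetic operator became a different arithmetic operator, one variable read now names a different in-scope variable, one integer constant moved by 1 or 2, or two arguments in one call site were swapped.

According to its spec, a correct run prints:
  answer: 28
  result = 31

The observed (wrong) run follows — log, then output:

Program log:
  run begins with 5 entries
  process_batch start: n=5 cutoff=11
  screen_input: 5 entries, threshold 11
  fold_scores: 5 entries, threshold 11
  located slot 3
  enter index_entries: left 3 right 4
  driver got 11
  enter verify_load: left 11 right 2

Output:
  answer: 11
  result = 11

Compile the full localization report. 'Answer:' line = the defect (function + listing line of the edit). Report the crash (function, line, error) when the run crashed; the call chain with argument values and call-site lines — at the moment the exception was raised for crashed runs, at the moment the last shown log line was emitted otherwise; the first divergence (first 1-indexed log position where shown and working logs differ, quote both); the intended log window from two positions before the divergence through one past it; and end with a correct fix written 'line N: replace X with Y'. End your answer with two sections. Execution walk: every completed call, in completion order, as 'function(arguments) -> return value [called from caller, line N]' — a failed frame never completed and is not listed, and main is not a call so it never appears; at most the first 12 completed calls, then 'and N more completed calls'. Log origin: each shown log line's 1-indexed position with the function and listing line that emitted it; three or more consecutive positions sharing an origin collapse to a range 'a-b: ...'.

Answer: the defect is in screen_input at line 12.
Key fact: At log position 6 the runs split — shown 'enter index_entries: left 3 right 4', but the working version logs 'enter index_entries: left 33 right 4'.
Call chain: main -> verify_load(11, 2) (called at line 44).
First divergence: position 6 — shown 'enter index_entries: left 3 right 4', intended 'enter index_entries: left 33 right 4'.
Intended log window:
  4: fold_scores: 5 entries, threshold 11
  5: located slot 3
  6: enter index_entries: left 33 right 4
  7: driver got 31
Execution walk:
  fold_scores([9, 1, 9, 11, 1], 11) -> 3  [called from screen_input, line 9]
  screen_input([9, 1, 9, 11, 1], 11) -> 3  [called from process_batch, line 25]
  index_entries(3, 4) -> 11  [called from process_batch, line 27]
  process_batch([9, 1, 9, 11, 1], 11) -> 11  [called from main, line 42]
  verify_load(11, 2) -> 11  [called from main, line 44]
Log origins:
  1: from main, line 41
  2: from process_batch, line 24
  3: from screen_input, line 8
  4: from fold_scores, line 2
  5: from screen_input, line 10
  6: from index_entries, line 15
  7: from main, line 43
  8: from verify_load, line 30
A correct fix: line 12: replace `//` with `*`.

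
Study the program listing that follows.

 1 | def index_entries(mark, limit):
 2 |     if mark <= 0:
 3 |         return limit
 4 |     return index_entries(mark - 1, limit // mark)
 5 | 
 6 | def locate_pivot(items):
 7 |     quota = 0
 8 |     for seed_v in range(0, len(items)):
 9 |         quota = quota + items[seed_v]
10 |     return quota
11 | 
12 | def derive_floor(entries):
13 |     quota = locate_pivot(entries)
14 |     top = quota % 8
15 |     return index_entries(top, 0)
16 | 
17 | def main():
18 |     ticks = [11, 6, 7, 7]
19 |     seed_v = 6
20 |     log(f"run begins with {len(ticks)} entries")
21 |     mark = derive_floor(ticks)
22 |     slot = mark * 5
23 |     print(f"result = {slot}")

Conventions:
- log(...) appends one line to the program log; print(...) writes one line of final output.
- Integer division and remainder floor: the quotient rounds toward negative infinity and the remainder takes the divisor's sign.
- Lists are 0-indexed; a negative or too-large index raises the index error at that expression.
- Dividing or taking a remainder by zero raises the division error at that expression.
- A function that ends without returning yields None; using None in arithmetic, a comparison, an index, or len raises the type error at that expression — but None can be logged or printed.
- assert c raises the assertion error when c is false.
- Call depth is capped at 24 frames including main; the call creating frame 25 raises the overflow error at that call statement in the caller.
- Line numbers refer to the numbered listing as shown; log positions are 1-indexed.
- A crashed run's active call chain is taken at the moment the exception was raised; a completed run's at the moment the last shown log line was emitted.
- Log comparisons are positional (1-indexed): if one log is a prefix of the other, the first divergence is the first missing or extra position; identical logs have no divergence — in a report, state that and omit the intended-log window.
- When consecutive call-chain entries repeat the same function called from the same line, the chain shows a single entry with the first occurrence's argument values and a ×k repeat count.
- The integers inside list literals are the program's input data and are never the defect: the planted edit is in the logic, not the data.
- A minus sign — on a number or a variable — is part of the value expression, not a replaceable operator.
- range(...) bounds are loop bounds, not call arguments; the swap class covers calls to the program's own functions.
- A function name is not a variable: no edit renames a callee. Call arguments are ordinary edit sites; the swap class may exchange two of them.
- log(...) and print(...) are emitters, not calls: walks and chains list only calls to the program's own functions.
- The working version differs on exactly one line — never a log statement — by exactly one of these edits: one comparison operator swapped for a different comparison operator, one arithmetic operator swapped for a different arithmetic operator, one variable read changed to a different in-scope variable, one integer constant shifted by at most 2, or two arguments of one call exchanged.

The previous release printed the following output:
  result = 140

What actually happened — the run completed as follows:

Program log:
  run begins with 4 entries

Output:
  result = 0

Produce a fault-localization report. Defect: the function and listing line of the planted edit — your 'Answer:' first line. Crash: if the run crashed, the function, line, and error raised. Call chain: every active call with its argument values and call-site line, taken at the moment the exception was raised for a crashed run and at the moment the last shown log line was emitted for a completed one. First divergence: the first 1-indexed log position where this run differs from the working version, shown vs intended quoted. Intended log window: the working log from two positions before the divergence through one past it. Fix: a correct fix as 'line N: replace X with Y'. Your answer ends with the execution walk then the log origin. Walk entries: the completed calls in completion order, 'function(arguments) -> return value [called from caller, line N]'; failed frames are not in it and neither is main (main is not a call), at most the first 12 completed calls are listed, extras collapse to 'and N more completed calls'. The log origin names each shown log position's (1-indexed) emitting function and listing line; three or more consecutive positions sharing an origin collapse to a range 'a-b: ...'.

Answer: the defect is in index_entries at line 4.
The tell: The logs agree in full; only the final output differs.
Call chain: main.
First divergence: none (the log streams are identical).
Execution walk:
  locate_pivot([11, 6, 7, 7]) -> 31  [called from derive_floor, line 13]
  index_entries(0, 0) -> 0  [called from index_entries, line 4]
  index_entries(1, 0) -> 0  [called from index_entries, line 4]
  index_entries(2, 0) -> 0  [called from index_entries, line 4]
  index_entries(3, 0) -> 0  [called from index_entries, line 4]
  index_entries(4, 0) -> 0  [called from index_entries, line 4]
  index_entries(5, 0) -> 0  [called from index_entries, line 4]
  index_entries(6, 0) -> 0  [called from index_entries, line 4]
  index_entries(7, 0) -> 0  [called from derive_floor, line 15]
  derive_floor([11, 6, 7, 7]) -> 0  [called from main, line 21]
Log line origins:
  1: logged in main at line 20
A correct fix: line 4: replace `//` with `+`.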